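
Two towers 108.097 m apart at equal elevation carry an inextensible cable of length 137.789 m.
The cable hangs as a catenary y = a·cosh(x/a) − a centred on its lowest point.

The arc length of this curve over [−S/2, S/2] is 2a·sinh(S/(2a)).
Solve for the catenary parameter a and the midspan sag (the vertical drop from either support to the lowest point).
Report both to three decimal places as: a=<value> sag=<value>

a=43.737 sag=37.868

seed: a₀ = √(S³/(24(L−S))) = √(108.097³/(24·29.692)) = 42.101262
iter 1: u=1.283774  f(a)=+2.545e+00  f'(a)=-1.657e+00  a ← 42.101262 − (+2.545e+00/-1.657e+00) = 43.637086
iter 2: u=1.238591  f(a)=+1.459e-01  f'(a)=-1.472e+00  a ← 43.637086 − (+1.459e-01/-1.472e+00) = 43.736192
iter 3: u=1.235784  f(a)=+5.439e-04  f'(a)=-1.461e+00  a ← 43.736192 − (+5.439e-04/-1.461e+00) = 43.736564
iter 4: u=1.235774  f(a)=+7.622e-09  f'(a)=-1.461e+00  a ← 43.736564 − (+7.622e-09/-1.461e+00) = 43.736564
iter 5: u=1.235774  f(a)=+0.000e+00  f'(a)=-1.461e+00  a ← 43.736564 − (+0.000e+00/-1.461e+00) = 43.736564
converged: |Δa| < 1e-12 after 5 iterations
sag = a·(cosh(S/(2a)) − 1) = 43.736564·(cosh(1.235774) − 1) = 37.868210
T_max/T_min = cosh(S/(2a)) = 1.865825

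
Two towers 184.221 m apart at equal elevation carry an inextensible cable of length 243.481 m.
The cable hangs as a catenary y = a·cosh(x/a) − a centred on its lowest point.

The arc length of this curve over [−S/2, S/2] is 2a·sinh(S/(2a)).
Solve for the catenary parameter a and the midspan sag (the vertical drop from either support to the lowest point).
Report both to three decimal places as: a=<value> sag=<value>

a=69.289 sag=70.788

seed: a₀ = √(S³/(24(L−S))) = √(184.221³/(24·59.260)) = 66.301333
iter 1: u=1.389271  f(a)=+5.989e+00  f'(a)=-2.157e+00  a ← 66.301333 − (+5.989e+00/-2.157e+00) = 69.077429
iter 2: u=1.333438  f(a)=+3.967e-01  f'(a)=-1.880e+00  a ← 69.077429 − (+3.967e-01/-1.880e+00) = 69.288414
iter 3: u=1.329378  f(a)=+2.013e-03  f'(a)=-1.861e+00  a ← 69.288414 − (+2.013e-03/-1.861e+00) = 69.289495
iter 4: u=1.329357  f(a)=+5.245e-08  f'(a)=-1.861e+00  a ← 69.289495 − (+5.245e-08/-1.861e+00) = 69.289496
iter 5: u=1.329357  f(a)=-2.842e-14  f'(a)=-1.861e+00  a ← 69.289496 − (-2.842e-14/-1.861e+00) = 69.289496
converged: |Δa| < 1e-12 after 5 iterations
sag = a·(cosh(S/(2a)) − 1) = 69.289496·(cosh(1.329357) − 1) = 70.788281
T_max/T_min = cosh(S/(2a)) = 2.021631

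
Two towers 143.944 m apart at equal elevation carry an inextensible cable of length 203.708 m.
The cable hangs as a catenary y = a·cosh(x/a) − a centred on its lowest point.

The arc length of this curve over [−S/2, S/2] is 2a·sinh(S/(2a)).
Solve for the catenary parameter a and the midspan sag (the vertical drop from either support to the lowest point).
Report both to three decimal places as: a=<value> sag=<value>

a=48.206 sag=64.480

seed: a₀ = √(S³/(24(L−S))) = √(143.944³/(24·59.764)) = 45.600006
iter 1: u=1.578333  f(a)=+7.901e+00  f'(a)=-3.335e+00  a ← 45.600006 − (+7.901e+00/-3.335e+00) = 47.969125
iter 2: u=1.500382  f(a)=+6.575e-01  f'(a)=-2.801e+00  a ← 47.969125 − (+6.575e-01/-2.801e+00) = 48.203859
iter 3: u=1.493075  f(a)=+5.467e-03  f'(a)=-2.755e+00  a ← 48.203859 − (+5.467e-03/-2.755e+00) = 48.205844
iter 4: u=1.493014  f(a)=+3.848e-07  f'(a)=-2.754e+00  a ← 48.205844 − (+3.848e-07/-2.754e+00) = 48.205844
iter 5: u=1.493014  f(a)=-2.842e-14  f'(a)=-2.754e+00  a ← 48.205844 − (-2.842e-14/-2.754e+00) = 48.205844
converged: |Δa| < 1e-12 after 5 iterations
sag = a·(cosh(S/(2a)) − 1) = 48.205844·(cosh(1.493014) − 1) = 64.479739
T_max/T_min = cosh(S/(2a)) = 2.337592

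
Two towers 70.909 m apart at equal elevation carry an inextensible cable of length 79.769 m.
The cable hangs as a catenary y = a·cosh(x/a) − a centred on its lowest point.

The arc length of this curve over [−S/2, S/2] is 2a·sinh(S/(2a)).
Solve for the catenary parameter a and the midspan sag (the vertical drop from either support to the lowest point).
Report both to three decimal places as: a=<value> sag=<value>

a=41.694 sag=16.005

seed: a₀ = √(S³/(24(L−S))) = √(70.909³/(24·8.860)) = 40.947704
iter 1: u=0.865848  f(a)=+3.381e-01  f'(a)=-4.661e-01  a ← 40.947704 − (+3.381e-01/-4.661e-01) = 41.673140
iter 2: u=0.850776  f(a)=+9.194e-03  f'(a)=-4.410e-01  a ← 41.673140 − (+9.194e-03/-4.410e-01) = 41.693987
iter 3: u=0.850350  f(a)=+7.220e-06  f'(a)=-4.403e-01  a ← 41.693987 − (+7.220e-06/-4.403e-01) = 41.694004
iter 4: u=0.850350  f(a)=+4.462e-12  f'(a)=-4.403e-01  a ← 41.694004 − (+4.462e-12/-4.403e-01) = 41.694004
converged: |Δa| < 1e-12 after 4 iterations
sag = a·(cosh(S/(2a)) − 1) = 41.694004·(cosh(0.850350) − 1) = 16.004898
T_max/T_min = cosh(S/(2a)) = 1.383866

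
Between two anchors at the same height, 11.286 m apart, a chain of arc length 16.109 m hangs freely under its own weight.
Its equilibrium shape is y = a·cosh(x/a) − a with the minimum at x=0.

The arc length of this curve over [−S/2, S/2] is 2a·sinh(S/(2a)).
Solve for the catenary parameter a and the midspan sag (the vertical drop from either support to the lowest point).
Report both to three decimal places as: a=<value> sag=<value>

seed: a₀ = √(S³/(24(L−S))) = √(11.286³/(24·4.823)) = 3.524080
iter 1: u=1.601269  f(a)=+6.574e-01  f'(a)=-3.506e+00  a ← 3.524080 − (+6.574e-01/-3.506e+00) = 3.711580
iter 2: u=1.520377  f(a)=+5.612e-02  f'(a)=-2.931e+00  a ← 3.711580 − (+5.612e-02/-2.931e+00) = 3.730724
iter 3: u=1.512575  f(a)=+4.931e-04  f'(a)=-2.880e+00  a ← 3.730724 − (+4.931e-04/-2.880e+00) = 3.730895
iter 4: u=1.512506  f(a)=+3.881e-08  f'(a)=-2.879e+00  a ← 3.730895 − (+3.881e-08/-2.879e+00) = 3.730895
iter 5: u=1.512506  f(a)=-3.553e-15  f'(a)=-2.879e+00  a ← 3.730895 − (-3.553e-15/-2.879e+00) = 3.730895
converged: |Δa| < 1e-12 after 5 iterations
sag = a·(cosh(S/(2a)) − 1) = 3.730895·(cosh(1.512506) − 1) = 5.145734
T_max/T_min = cosh(S/(2a)) = 2.379223

a=3.731 sag=5.146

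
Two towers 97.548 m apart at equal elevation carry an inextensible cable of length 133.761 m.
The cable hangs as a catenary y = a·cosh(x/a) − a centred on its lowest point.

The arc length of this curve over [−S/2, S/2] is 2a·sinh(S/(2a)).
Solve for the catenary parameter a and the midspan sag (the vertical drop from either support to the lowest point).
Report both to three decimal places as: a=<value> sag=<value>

seed: a₀ = √(S³/(24(L−S))) = √(97.548³/(24·36.213)) = 32.680574
iter 1: u=1.492446  f(a)=+4.254e+00  f'(a)=-2.751e+00  a ← 32.680574 − (+4.254e+00/-2.751e+00) = 34.226948
iter 2: u=1.425017  f(a)=+3.205e-01  f'(a)=-2.350e+00  a ← 34.226948 − (+3.205e-01/-2.350e+00) = 34.363327
iter 3: u=1.419362  f(a)=+2.148e-03  f'(a)=-2.319e+00  a ← 34.363327 − (+2.148e-03/-2.319e+00) = 34.364254
iter 4: u=1.419324  f(a)=+9.792e-08  f'(a)=-2.319e+00  a ← 34.364254 − (+9.792e-08/-2.319e+00) = 34.364254
iter 5: u=1.419324  f(a)=+0.000e+00  f'(a)=-2.319e+00  a ← 34.364254 − (+0.000e+00/-2.319e+00) = 34.364254
converged: |Δa| < 1e-12 after 5 iterations
sag = a·(cosh(S/(2a)) − 1) = 34.364254·(cosh(1.419324) − 1) = 40.828187
T_max/T_min = cosh(S/(2a)) = 2.188101

a=34.364 sag=40.828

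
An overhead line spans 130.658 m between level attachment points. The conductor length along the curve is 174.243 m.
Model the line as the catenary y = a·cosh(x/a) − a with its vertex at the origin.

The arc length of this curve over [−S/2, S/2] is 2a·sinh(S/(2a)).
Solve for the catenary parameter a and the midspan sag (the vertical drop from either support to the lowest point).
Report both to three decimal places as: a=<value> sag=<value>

seed: a₀ = √(S³/(24(L−S))) = √(130.658³/(24·43.585)) = 46.177441
iter 1: u=1.414738  f(a)=+4.575e+00  f'(a)=-2.294e+00  a ← 46.177441 − (+4.575e+00/-2.294e+00) = 48.172352
iter 2: u=1.356151  f(a)=+3.132e-01  f'(a)=-1.989e+00  a ← 48.172352 − (+3.132e-01/-1.989e+00) = 48.329791
iter 3: u=1.351734  f(a)=+1.706e-03  f'(a)=-1.968e+00  a ← 48.329791 − (+1.706e-03/-1.968e+00) = 48.330658
iter 4: u=1.351709  f(a)=+5.123e-08  f'(a)=-1.968e+00  a ← 48.330658 − (+5.123e-08/-1.968e+00) = 48.330658
iter 5: u=1.351709  f(a)=+5.684e-14  f'(a)=-1.968e+00  a ← 48.330658 − (+5.684e-14/-1.968e+00) = 48.330658
converged: |Δa| < 1e-12 after 5 iterations
sag = a·(cosh(S/(2a)) − 1) = 48.330658·(cosh(1.351709) − 1) = 51.298696
T_max/T_min = cosh(S/(2a)) = 2.061411

a=48.331 sag=51.299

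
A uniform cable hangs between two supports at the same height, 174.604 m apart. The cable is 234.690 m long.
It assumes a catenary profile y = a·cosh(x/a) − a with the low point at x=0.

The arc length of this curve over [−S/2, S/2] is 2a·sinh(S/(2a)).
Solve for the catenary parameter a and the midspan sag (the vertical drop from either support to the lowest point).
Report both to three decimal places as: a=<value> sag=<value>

seed: a₀ = √(S³/(24(L−S))) = √(174.604³/(24·60.086)) = 60.755978
iter 1: u=1.436929  f(a)=+6.517e+00  f'(a)=-2.418e+00  a ← 60.755978 − (+6.517e+00/-2.418e+00) = 63.451597
iter 2: u=1.375883  f(a)=+4.588e-01  f'(a)=-2.088e+00  a ← 63.451597 − (+4.588e-01/-2.088e+00) = 63.671323
iter 3: u=1.371135  f(a)=+2.655e-03  f'(a)=-2.064e+00  a ← 63.671323 − (+2.655e-03/-2.064e+00) = 63.672610
iter 4: u=1.371108  f(a)=+9.004e-08  f'(a)=-2.064e+00  a ← 63.672610 − (+9.004e-08/-2.064e+00) = 63.672610
iter 5: u=1.371108  f(a)=+2.842e-14  f'(a)=-2.064e+00  a ← 63.672610 − (+2.842e-14/-2.064e+00) = 63.672610
converged: |Δa| < 1e-12 after 5 iterations
sag = a·(cosh(S/(2a)) − 1) = 63.672610·(cosh(1.371108) − 1) = 69.834133
T_max/T_min = cosh(S/(2a)) = 2.096769

a=63.673 sag=69.834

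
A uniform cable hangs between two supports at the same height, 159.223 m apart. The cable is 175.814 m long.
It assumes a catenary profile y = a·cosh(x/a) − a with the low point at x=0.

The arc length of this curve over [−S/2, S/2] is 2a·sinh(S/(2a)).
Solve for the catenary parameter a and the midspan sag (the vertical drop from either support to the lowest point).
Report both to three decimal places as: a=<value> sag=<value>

a=102.223 sag=32.600

seed: a₀ = √(S³/(24(L−S))) = √(159.223³/(24·16.591)) = 100.685470
iter 1: u=0.790695  f(a)=+5.264e-01  f'(a)=-3.506e-01  a ← 100.685470 − (+5.264e-01/-3.506e-01) = 102.186826
iter 2: u=0.779078  f(a)=+1.201e-02  f'(a)=-3.348e-01  a ← 102.186826 − (+1.201e-02/-3.348e-01) = 102.222685
iter 3: u=0.778805  f(a)=+6.568e-06  f'(a)=-3.344e-01  a ← 102.222685 − (+6.568e-06/-3.344e-01) = 102.222705
iter 4: u=0.778804  f(a)=+1.961e-12  f'(a)=-3.344e-01  a ← 102.222705 − (+1.961e-12/-3.344e-01) = 102.222705
converged: |Δa| < 1e-12 after 4 iterations
sag = a·(cosh(S/(2a)) − 1) = 102.222705·(cosh(0.778804) − 1) = 32.599853
T_max/T_min = cosh(S/(2a)) = 1.318910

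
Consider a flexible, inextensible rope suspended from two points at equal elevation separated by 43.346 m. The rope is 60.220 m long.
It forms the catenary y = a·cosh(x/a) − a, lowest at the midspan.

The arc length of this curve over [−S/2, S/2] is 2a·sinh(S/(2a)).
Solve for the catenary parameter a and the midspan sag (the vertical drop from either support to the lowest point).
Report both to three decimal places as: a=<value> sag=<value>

seed: a₀ = √(S³/(24(L−S))) = √(43.346³/(24·16.874)) = 14.181067
iter 1: u=1.528305  f(a)=+2.084e+00  f'(a)=-2.984e+00  a ← 14.181067 − (+2.084e+00/-2.984e+00) = 14.879397
iter 2: u=1.456578  f(a)=+1.638e-01  f'(a)=-2.532e+00  a ← 14.879397 − (+1.638e-01/-2.532e+00) = 14.944102
iter 3: u=1.450271  f(a)=+1.203e-03  f'(a)=-2.495e+00  a ← 14.944102 − (+1.203e-03/-2.495e+00) = 14.944584
iter 4: u=1.450224  f(a)=+6.597e-08  f'(a)=-2.494e+00  a ← 14.944584 − (+6.597e-08/-2.494e+00) = 14.944584
iter 5: u=1.450224  f(a)=+1.421e-14  f'(a)=-2.494e+00  a ← 14.944584 − (+1.421e-14/-2.494e+00) = 14.944584
converged: |Δa| < 1e-12 after 5 iterations
sag = a·(cosh(S/(2a)) − 1) = 14.944584·(cosh(1.450224) − 1) = 18.670185
T_max/T_min = cosh(S/(2a)) = 2.249294

a=14.945 sag=18.670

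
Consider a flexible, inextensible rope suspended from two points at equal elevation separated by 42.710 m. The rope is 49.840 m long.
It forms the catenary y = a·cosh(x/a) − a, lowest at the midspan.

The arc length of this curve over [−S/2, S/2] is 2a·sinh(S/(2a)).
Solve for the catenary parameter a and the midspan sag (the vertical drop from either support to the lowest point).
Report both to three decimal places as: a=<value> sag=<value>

a=21.852 sag=11.292

seed: a₀ = √(S³/(24(L−S))) = √(42.710³/(24·7.130)) = 21.337521
iter 1: u=1.000819  f(a)=+3.657e-01  f'(a)=-7.377e-01  a ← 21.337521 − (+3.657e-01/-7.377e-01) = 21.833288
iter 2: u=0.978094  f(a)=+1.313e-02  f'(a)=-6.856e-01  a ← 21.833288 − (+1.313e-02/-6.856e-01) = 21.852446
iter 3: u=0.977236  f(a)=+1.834e-05  f'(a)=-6.836e-01  a ← 21.852446 − (+1.834e-05/-6.836e-01) = 21.852473
iter 4: u=0.977235  f(a)=+3.586e-11  f'(a)=-6.836e-01  a ← 21.852473 − (+3.586e-11/-6.836e-01) = 21.852473
iter 5: u=0.977235  f(a)=+0.000e+00  f'(a)=-6.836e-01  a ← 21.852473 − (+0.000e+00/-6.836e-01) = 21.852473
converged: |Δa| < 1e-12 after 5 iterations
sag = a·(cosh(S/(2a)) − 1) = 21.852473·(cosh(0.977235) − 1) = 11.291712
T_max/T_min = cosh(S/(2a)) = 1.516725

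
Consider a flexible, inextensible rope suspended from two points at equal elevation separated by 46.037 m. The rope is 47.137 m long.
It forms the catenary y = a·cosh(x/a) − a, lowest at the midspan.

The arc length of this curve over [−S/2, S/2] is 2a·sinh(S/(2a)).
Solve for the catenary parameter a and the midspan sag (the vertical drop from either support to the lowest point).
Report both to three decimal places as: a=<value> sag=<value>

a=61.010 sag=4.394

seed: a₀ = √(S³/(24(L−S))) = √(46.037³/(24·1.100)) = 60.793698
iter 1: u=0.378633  f(a)=+7.912e-03  f'(a)=-3.671e-02  a ← 60.793698 − (+7.912e-03/-3.671e-02) = 61.009226
iter 2: u=0.377295  f(a)=+4.227e-05  f'(a)=-3.632e-02  a ← 61.009226 − (+4.227e-05/-3.632e-02) = 61.010390
iter 3: u=0.377288  f(a)=+1.221e-09  f'(a)=-3.632e-02  a ← 61.010390 − (+1.221e-09/-3.632e-02) = 61.010390
iter 4: u=0.377288  f(a)=+7.105e-15  f'(a)=-3.632e-02  a ← 61.010390 − (+7.105e-15/-3.632e-02) = 61.010390
converged: |Δa| < 1e-12 after 4 iterations
sag = a·(cosh(S/(2a)) − 1) = 61.010390·(cosh(0.377288) − 1) = 4.394058
T_max/T_min = cosh(S/(2a)) = 1.072021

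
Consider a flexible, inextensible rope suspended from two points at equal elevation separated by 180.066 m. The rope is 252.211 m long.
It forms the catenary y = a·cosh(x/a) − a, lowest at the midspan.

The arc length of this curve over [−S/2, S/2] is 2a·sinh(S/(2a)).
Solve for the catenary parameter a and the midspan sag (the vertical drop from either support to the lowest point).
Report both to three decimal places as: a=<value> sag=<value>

seed: a₀ = √(S³/(24(L−S))) = √(180.066³/(24·72.145)) = 58.068263
iter 1: u=1.550468  f(a)=+9.185e+00  f'(a)=-3.136e+00  a ← 58.068263 − (+9.185e+00/-3.136e+00) = 60.997312
iter 2: u=1.476016  f(a)=+7.407e-01  f'(a)=-2.649e+00  a ← 60.997312 − (+7.407e-01/-2.649e+00) = 61.276961
iter 3: u=1.469280  f(a)=+5.751e-03  f'(a)=-2.608e+00  a ← 61.276961 − (+5.751e-03/-2.608e+00) = 61.279167
iter 4: u=1.469227  f(a)=+3.526e-07  f'(a)=-2.607e+00  a ← 61.279167 − (+3.526e-07/-2.607e+00) = 61.279167
iter 5: u=1.469227  f(a)=-2.842e-14  f'(a)=-2.607e+00  a ← 61.279167 − (-2.842e-14/-2.607e+00) = 61.279167
converged: |Δa| < 1e-12 after 5 iterations
sag = a·(cosh(S/(2a)) − 1) = 61.279167·(cosh(1.469227) − 1) = 78.926872
T_max/T_min = cosh(S/(2a)) = 2.287989

a=61.279 sag=78.927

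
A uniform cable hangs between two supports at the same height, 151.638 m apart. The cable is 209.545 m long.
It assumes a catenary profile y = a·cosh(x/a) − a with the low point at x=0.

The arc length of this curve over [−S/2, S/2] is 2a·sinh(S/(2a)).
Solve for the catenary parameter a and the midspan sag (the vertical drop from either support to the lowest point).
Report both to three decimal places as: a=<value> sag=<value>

seed: a₀ = √(S³/(24(L−S))) = √(151.638³/(24·57.907)) = 50.088834
iter 1: u=1.513691  f(a)=+7.008e+00  f'(a)=-2.887e+00  a ← 50.088834 − (+7.008e+00/-2.887e+00) = 52.515991
iter 2: u=1.443732  f(a)=+5.416e-01  f'(a)=-2.457e+00  a ← 52.515991 − (+5.416e-01/-2.457e+00) = 52.736434
iter 3: u=1.437697  f(a)=+3.833e-03  f'(a)=-2.422e+00  a ← 52.736434 − (+3.833e-03/-2.422e+00) = 52.738017
iter 4: u=1.437654  f(a)=+1.950e-07  f'(a)=-2.422e+00  a ← 52.738017 − (+1.950e-07/-2.422e+00) = 52.738017
iter 5: u=1.437654  f(a)=-2.842e-14  f'(a)=-2.422e+00  a ← 52.738017 − (-2.842e-14/-2.422e+00) = 52.738017
converged: |Δa| < 1e-12 after 5 iterations
sag = a·(cosh(S/(2a)) − 1) = 52.738017·(cosh(1.437654) − 1) = 64.558936
T_max/T_min = cosh(S/(2a)) = 2.224144

a=52.738 sag=64.559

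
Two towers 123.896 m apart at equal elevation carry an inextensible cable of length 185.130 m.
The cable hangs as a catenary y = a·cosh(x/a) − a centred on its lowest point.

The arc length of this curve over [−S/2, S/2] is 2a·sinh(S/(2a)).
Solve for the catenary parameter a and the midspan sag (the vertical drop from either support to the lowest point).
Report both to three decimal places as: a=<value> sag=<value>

seed: a₀ = √(S³/(24(L−S))) = √(123.896³/(24·61.234)) = 35.973608
iter 1: u=1.722040  f(a)=+9.747e+00  f'(a)=-4.527e+00  a ← 35.973608 − (+9.747e+00/-4.527e+00) = 38.126816
iter 2: u=1.624788  f(a)=+9.437e-01  f'(a)=-3.689e+00  a ← 38.126816 − (+9.437e-01/-3.689e+00) = 38.382624
iter 3: u=1.613959  f(a)=+1.094e-02  f'(a)=-3.604e+00  a ← 38.382624 − (+1.094e-02/-3.604e+00) = 38.385659
iter 4: u=1.613832  f(a)=+1.508e-06  f'(a)=-3.603e+00  a ← 38.385659 − (+1.508e-06/-3.603e+00) = 38.385660
iter 5: u=1.613832  f(a)=-2.842e-14  f'(a)=-3.603e+00  a ← 38.385660 − (-2.842e-14/-3.603e+00) = 38.385660
converged: |Δa| < 1e-12 after 5 iterations
sag = a·(cosh(S/(2a)) − 1) = 38.385660·(cosh(1.613832) − 1) = 61.822813
T_max/T_min = cosh(S/(2a)) = 2.610571

a=38.386 sag=61.823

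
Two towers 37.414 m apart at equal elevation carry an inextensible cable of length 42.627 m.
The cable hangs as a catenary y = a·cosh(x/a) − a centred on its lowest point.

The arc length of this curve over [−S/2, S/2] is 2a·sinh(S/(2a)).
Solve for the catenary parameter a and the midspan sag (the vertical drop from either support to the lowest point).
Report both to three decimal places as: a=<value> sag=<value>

seed: a₀ = √(S³/(24(L−S))) = √(37.414³/(24·5.213)) = 20.459816
iter 1: u=0.914329  f(a)=+2.223e-01  f'(a)=-5.535e-01  a ← 20.459816 − (+2.223e-01/-5.535e-01) = 20.861442
iter 2: u=0.896726  f(a)=+6.714e-03  f'(a)=-5.205e-01  a ← 20.861442 − (+6.714e-03/-5.205e-01) = 20.874341
iter 3: u=0.896172  f(a)=+6.548e-06  f'(a)=-5.195e-01  a ← 20.874341 − (+6.548e-06/-5.195e-01) = 20.874354
iter 4: u=0.896171  f(a)=+6.246e-12  f'(a)=-5.195e-01  a ← 20.874354 − (+6.246e-12/-5.195e-01) = 20.874354
converged: |Δa| < 1e-12 after 4 iterations
sag = a·(cosh(S/(2a)) − 1) = 20.874354·(cosh(0.896171) − 1) = 8.958580
T_max/T_min = cosh(S/(2a)) = 1.429167

a=20.874 sag=8.959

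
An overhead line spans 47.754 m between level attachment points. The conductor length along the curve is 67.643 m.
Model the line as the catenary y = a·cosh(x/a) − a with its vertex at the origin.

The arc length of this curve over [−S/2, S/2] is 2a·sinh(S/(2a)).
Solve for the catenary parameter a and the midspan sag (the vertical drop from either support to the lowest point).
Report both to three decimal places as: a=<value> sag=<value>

a=15.970 sag=21.432

seed: a₀ = √(S³/(24(L−S))) = √(47.754³/(24·19.889)) = 15.104367
iter 1: u=1.580801  f(a)=+2.638e+00  f'(a)=-3.353e+00  a ← 15.104367 − (+2.638e+00/-3.353e+00) = 15.891134
iter 2: u=1.502536  f(a)=+2.201e-01  f'(a)=-2.815e+00  a ← 15.891134 − (+2.201e-01/-2.815e+00) = 15.969342
iter 3: u=1.495177  f(a)=+1.841e-03  f'(a)=-2.768e+00  a ← 15.969342 − (+1.841e-03/-2.768e+00) = 15.970007
iter 4: u=1.495115  f(a)=+1.312e-07  f'(a)=-2.768e+00  a ← 15.970007 − (+1.312e-07/-2.768e+00) = 15.970007
iter 5: u=1.495115  f(a)=+0.000e+00  f'(a)=-2.768e+00  a ← 15.970007 − (+0.000e+00/-2.768e+00) = 15.970007
converged: |Δa| < 1e-12 after 5 iterations
sag = a·(cosh(S/(2a)) − 1) = 15.970007·(cosh(1.495115) − 1) = 21.432332
T_max/T_min = cosh(S/(2a)) = 2.342036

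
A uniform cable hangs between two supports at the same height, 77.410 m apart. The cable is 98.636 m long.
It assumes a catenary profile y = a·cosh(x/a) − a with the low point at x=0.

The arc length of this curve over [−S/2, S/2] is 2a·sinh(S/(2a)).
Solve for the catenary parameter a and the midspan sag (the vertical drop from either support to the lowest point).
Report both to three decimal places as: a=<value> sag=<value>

seed: a₀ = √(S³/(24(L−S))) = √(77.410³/(24·21.226)) = 30.175599
iter 1: u=1.282659  f(a)=+1.816e+00  f'(a)=-1.652e+00  a ← 30.175599 − (+1.816e+00/-1.652e+00) = 31.274697
iter 2: u=1.237582  f(a)=+1.039e-01  f'(a)=-1.468e+00  a ← 31.274697 − (+1.039e-01/-1.468e+00) = 31.345494
iter 3: u=1.234787  f(a)=+3.862e-04  f'(a)=-1.457e+00  a ← 31.345494 − (+3.862e-04/-1.457e+00) = 31.345759
iter 4: u=1.234776  f(a)=+5.375e-09  f'(a)=-1.457e+00  a ← 31.345759 − (+5.375e-09/-1.457e+00) = 31.345759
iter 5: u=1.234776  f(a)=-1.421e-14  f'(a)=-1.457e+00  a ← 31.345759 − (-1.421e-14/-1.457e+00) = 31.345759
converged: |Δa| < 1e-12 after 5 iterations
sag = a·(cosh(S/(2a)) − 1) = 31.345759·(cosh(1.234776) − 1) = 27.090717
T_max/T_min = cosh(S/(2a)) = 1.864255

a=31.346 sag=27.091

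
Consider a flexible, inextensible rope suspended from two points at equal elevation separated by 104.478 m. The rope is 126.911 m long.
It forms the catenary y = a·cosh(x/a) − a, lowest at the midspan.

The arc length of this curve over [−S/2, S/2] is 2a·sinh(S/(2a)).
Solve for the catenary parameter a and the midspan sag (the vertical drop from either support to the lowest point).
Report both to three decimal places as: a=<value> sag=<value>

seed: a₀ = √(S³/(24(L−S))) = √(104.478³/(24·22.433)) = 46.024383
iter 1: u=1.135029  f(a)=+1.490e+00  f'(a)=-1.106e+00  a ← 46.024383 − (+1.490e+00/-1.106e+00) = 47.371295
iter 2: u=1.102756  f(a)=+6.792e-02  f'(a)=-1.008e+00  a ← 47.371295 − (+6.792e-02/-1.008e+00) = 47.438702
iter 3: u=1.101189  f(a)=+1.560e-04  f'(a)=-1.003e+00  a ← 47.438702 − (+1.560e-04/-1.003e+00) = 47.438858
iter 4: u=1.101186  f(a)=+8.272e-10  f'(a)=-1.003e+00  a ← 47.438858 − (+8.272e-10/-1.003e+00) = 47.438858
iter 5: u=1.101186  f(a)=+1.421e-14  f'(a)=-1.003e+00  a ← 47.438858 − (+1.421e-14/-1.003e+00) = 47.438858
converged: |Δa| < 1e-12 after 5 iterations
sag = a·(cosh(S/(2a)) − 1) = 47.438858·(cosh(1.101186) − 1) = 31.788951
T_max/T_min = cosh(S/(2a)) = 1.670104

a=47.439 sag=31.789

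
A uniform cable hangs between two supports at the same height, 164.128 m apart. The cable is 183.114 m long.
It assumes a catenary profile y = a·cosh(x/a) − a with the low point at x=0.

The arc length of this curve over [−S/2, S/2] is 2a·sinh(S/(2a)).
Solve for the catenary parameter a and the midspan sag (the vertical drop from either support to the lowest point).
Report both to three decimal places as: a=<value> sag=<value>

a=100.169 sag=35.538

seed: a₀ = √(S³/(24(L−S))) = √(164.128³/(24·18.986)) = 98.503499
iter 1: u=0.833107  f(a)=+6.699e-01  f'(a)=-4.129e-01  a ← 98.503499 − (+6.699e-01/-4.129e-01) = 100.125796
iter 2: u=0.819609  f(a)=+1.691e-02  f'(a)=-3.923e-01  a ← 100.125796 − (+1.691e-02/-3.923e-01) = 100.168893
iter 3: u=0.819256  f(a)=+1.139e-05  f'(a)=-3.918e-01  a ← 100.168893 − (+1.139e-05/-3.918e-01) = 100.168922
iter 4: u=0.819256  f(a)=+5.173e-12  f'(a)=-3.918e-01  a ← 100.168922 − (+5.173e-12/-3.918e-01) = 100.168922
converged: |Δa| < 1e-12 after 4 iterations
sag = a·(cosh(S/(2a)) − 1) = 100.168922·(cosh(0.819256) − 1) = 35.538474
T_max/T_min = cosh(S/(2a)) = 1.354785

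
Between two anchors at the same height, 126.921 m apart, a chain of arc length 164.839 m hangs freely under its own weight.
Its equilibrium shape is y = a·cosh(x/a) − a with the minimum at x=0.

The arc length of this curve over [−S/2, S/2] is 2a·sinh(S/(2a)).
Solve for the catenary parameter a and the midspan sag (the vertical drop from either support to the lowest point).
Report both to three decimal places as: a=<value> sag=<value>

seed: a₀ = √(S³/(24(L−S))) = √(126.921³/(24·37.918)) = 47.399296
iter 1: u=1.338849  f(a)=+3.547e+00  f'(a)=-1.906e+00  a ← 47.399296 − (+3.547e+00/-1.906e+00) = 49.260618
iter 2: u=1.288260  f(a)=+2.196e-01  f'(a)=-1.676e+00  a ← 49.260618 − (+2.196e-01/-1.676e+00) = 49.391642
iter 3: u=1.284843  f(a)=+9.651e-04  f'(a)=-1.662e+00  a ← 49.391642 − (+9.651e-04/-1.662e+00) = 49.392223
iter 4: u=1.284828  f(a)=+1.882e-08  f'(a)=-1.662e+00  a ← 49.392223 − (+1.882e-08/-1.662e+00) = 49.392223
iter 5: u=1.284828  f(a)=+0.000e+00  f'(a)=-1.662e+00  a ← 49.392223 − (+0.000e+00/-1.662e+00) = 49.392223
converged: |Δa| < 1e-12 after 5 iterations
sag = a·(cosh(S/(2a)) − 1) = 49.392223·(cosh(1.284828) − 1) = 46.694018
T_max/T_min = cosh(S/(2a)) = 1.945372

a=49.392 sag=46.694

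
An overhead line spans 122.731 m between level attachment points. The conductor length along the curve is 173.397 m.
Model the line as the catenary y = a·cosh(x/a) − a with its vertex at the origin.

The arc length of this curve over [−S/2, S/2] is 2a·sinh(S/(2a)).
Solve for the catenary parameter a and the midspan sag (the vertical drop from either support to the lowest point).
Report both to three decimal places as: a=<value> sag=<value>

seed: a₀ = √(S³/(24(L−S))) = √(122.731³/(24·50.666)) = 38.991279
iter 1: u=1.573826  f(a)=+6.658e+00  f'(a)=-3.302e+00  a ← 38.991279 − (+6.658e+00/-3.302e+00) = 41.007485
iter 2: u=1.496446  f(a)=+5.513e-01  f'(a)=-2.776e+00  a ← 41.007485 − (+5.513e-01/-2.776e+00) = 41.206066
iter 3: u=1.489235  f(a)=+4.533e-03  f'(a)=-2.731e+00  a ← 41.206066 − (+4.533e-03/-2.731e+00) = 41.207727
iter 4: u=1.489175  f(a)=+3.121e-07  f'(a)=-2.730e+00  a ← 41.207727 − (+3.121e-07/-2.730e+00) = 41.207727
iter 5: u=1.489175  f(a)=-2.842e-14  f'(a)=-2.730e+00  a ← 41.207727 − (-2.842e-14/-2.730e+00) = 41.207727
converged: |Δa| < 1e-12 after 5 iterations
sag = a·(cosh(S/(2a)) − 1) = 41.207727·(cosh(1.489175) − 1) = 54.785537
T_max/T_min = cosh(S/(2a)) = 2.329497

a=41.208 sag=54.786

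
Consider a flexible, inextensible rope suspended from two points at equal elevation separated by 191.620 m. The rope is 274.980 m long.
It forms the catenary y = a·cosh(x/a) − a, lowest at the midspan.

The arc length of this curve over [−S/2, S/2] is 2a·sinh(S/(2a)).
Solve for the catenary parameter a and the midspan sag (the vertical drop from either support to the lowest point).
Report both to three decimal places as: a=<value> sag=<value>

seed: a₀ = √(S³/(24(L−S))) = √(191.620³/(24·83.360)) = 59.303016
iter 1: u=1.615601  f(a)=+1.158e+01  f'(a)=-3.617e+00  a ← 59.303016 − (+1.158e+01/-3.617e+00) = 62.504724
iter 2: u=1.532844  f(a)=+1.004e+00  f'(a)=-3.015e+00  a ← 62.504724 − (+1.004e+00/-3.015e+00) = 62.837748
iter 3: u=1.524720  f(a)=+9.128e-03  f'(a)=-2.960e+00  a ← 62.837748 − (+9.128e-03/-2.960e+00) = 62.840832
iter 4: u=1.524646  f(a)=+7.697e-07  f'(a)=-2.960e+00  a ← 62.840832 − (+7.697e-07/-2.960e+00) = 62.840832
iter 5: u=1.524646  f(a)=-5.684e-14  f'(a)=-2.960e+00  a ← 62.840832 − (-5.684e-14/-2.960e+00) = 62.840832
converged: |Δa| < 1e-12 after 5 iterations
sag = a·(cosh(S/(2a)) − 1) = 62.840832·(cosh(1.524646) − 1) = 88.329503
T_max/T_min = cosh(S/(2a)) = 2.405607

a=62.841 sag=88.330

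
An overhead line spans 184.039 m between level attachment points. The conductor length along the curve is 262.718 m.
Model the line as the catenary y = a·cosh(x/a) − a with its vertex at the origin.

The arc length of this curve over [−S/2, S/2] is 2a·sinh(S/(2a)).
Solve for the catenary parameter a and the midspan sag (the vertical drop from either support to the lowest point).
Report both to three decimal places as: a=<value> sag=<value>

a=60.828 sag=83.931

seed: a₀ = √(S³/(24(L−S))) = √(184.039³/(24·78.679)) = 57.455256
iter 1: u=1.601585  f(a)=+1.073e+01  f'(a)=-3.509e+00  a ← 57.455256 − (+1.073e+01/-3.509e+00) = 60.513162
iter 2: u=1.520653  f(a)=+9.161e-01  f'(a)=-2.933e+00  a ← 60.513162 − (+9.161e-01/-2.933e+00) = 60.825509
iter 3: u=1.512844  f(a)=+8.056e-03  f'(a)=-2.882e+00  a ← 60.825509 − (+8.056e-03/-2.882e+00) = 60.828305
iter 4: u=1.512774  f(a)=+6.351e-07  f'(a)=-2.881e+00  a ← 60.828305 − (+6.351e-07/-2.881e+00) = 60.828305
iter 5: u=1.512774  f(a)=-5.684e-14  f'(a)=-2.881e+00  a ← 60.828305 − (-5.684e-14/-2.881e+00) = 60.828305
converged: |Δa| < 1e-12 after 5 iterations
sag = a·(cosh(S/(2a)) − 1) = 60.828305·(cosh(1.512774) − 1) = 83.931046
T_max/T_min = cosh(S/(2a)) = 2.379802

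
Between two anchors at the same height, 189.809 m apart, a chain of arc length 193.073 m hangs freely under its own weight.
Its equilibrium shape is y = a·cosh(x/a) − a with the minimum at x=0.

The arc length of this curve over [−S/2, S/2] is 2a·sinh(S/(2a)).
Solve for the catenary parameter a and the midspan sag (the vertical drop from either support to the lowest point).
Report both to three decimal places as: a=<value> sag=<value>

seed: a₀ = √(S³/(24(L−S))) = √(189.809³/(24·3.264)) = 295.457151
iter 1: u=0.321212  f(a)=+1.688e-02  f'(a)=-2.232e-02  a ← 295.457151 − (+1.688e-02/-2.232e-02) = 296.213308
iter 2: u=0.320392  f(a)=+6.502e-05  f'(a)=-2.215e-02  a ← 296.213308 − (+6.502e-05/-2.215e-02) = 296.216243
iter 3: u=0.320389  f(a)=+9.731e-10  f'(a)=-2.215e-02  a ← 296.216243 − (+9.731e-10/-2.215e-02) = 296.216243
iter 4: u=0.320389  f(a)=-2.842e-14  f'(a)=-2.215e-02  a ← 296.216243 − (-2.842e-14/-2.215e-02) = 296.216243
converged: |Δa| < 1e-12 after 4 iterations
sag = a·(cosh(S/(2a)) − 1) = 296.216243·(cosh(0.320389) − 1) = 15.333686
T_max/T_min = cosh(S/(2a)) = 1.051765

a=296.216 sag=15.334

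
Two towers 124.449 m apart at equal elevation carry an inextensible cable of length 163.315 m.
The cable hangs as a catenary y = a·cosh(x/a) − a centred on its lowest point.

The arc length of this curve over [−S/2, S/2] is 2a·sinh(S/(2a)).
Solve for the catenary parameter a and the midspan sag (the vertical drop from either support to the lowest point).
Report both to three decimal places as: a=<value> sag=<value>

a=47.449 sag=46.993

seed: a₀ = √(S³/(24(L−S))) = √(124.449³/(24·38.866)) = 45.456561
iter 1: u=1.368878  f(a)=+3.808e+00  f'(a)=-2.053e+00  a ← 45.456561 − (+3.808e+00/-2.053e+00) = 47.311796
iter 2: u=1.315201  f(a)=+2.455e-01  f'(a)=-1.796e+00  a ← 47.311796 − (+2.455e-01/-1.796e+00) = 47.448536
iter 3: u=1.311410  f(a)=+1.177e-03  f'(a)=-1.779e+00  a ← 47.448536 − (+1.177e-03/-1.779e+00) = 47.449198
iter 4: u=1.311392  f(a)=+2.730e-08  f'(a)=-1.778e+00  a ← 47.449198 − (+2.730e-08/-1.778e+00) = 47.449198
iter 5: u=1.311392  f(a)=-2.842e-14  f'(a)=-1.778e+00  a ← 47.449198 − (-2.842e-14/-1.778e+00) = 47.449198
converged: |Δa| < 1e-12 after 5 iterations
sag = a·(cosh(S/(2a)) − 1) = 47.449198·(cosh(1.311392) − 1) = 46.993238
T_max/T_min = cosh(S/(2a)) = 1.990391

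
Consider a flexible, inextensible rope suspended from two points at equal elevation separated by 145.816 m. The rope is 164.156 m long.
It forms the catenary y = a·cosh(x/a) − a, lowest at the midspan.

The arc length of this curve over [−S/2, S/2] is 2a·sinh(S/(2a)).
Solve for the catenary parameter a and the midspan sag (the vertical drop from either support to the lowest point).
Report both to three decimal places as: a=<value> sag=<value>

seed: a₀ = √(S³/(24(L−S))) = √(145.816³/(24·18.340)) = 83.927152
iter 1: u=0.868706  f(a)=+7.046e-01  f'(a)=-4.709e-01  a ← 83.927152 − (+7.046e-01/-4.709e-01) = 85.423299
iter 2: u=0.853491  f(a)=+1.928e-02  f'(a)=-4.455e-01  a ← 85.423299 − (+1.928e-02/-4.455e-01) = 85.466584
iter 3: u=0.853059  f(a)=+1.534e-05  f'(a)=-4.448e-01  a ← 85.466584 − (+1.534e-05/-4.448e-01) = 85.466619
iter 4: u=0.853058  f(a)=+9.720e-12  f'(a)=-4.448e-01  a ← 85.466619 − (+9.720e-12/-4.448e-01) = 85.466619
converged: |Δa| < 1e-12 after 4 iterations
sag = a·(cosh(S/(2a)) − 1) = 85.466619·(cosh(0.853058) − 1) = 33.029546
T_max/T_min = cosh(S/(2a)) = 1.386461

a=85.467 sag=33.030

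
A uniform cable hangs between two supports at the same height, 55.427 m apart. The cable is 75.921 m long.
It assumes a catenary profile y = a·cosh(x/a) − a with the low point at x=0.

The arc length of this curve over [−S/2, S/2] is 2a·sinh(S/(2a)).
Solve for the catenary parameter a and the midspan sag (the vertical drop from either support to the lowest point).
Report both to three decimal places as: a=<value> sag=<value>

a=19.561 sag=23.143

seed: a₀ = √(S³/(24(L−S))) = √(55.427³/(24·20.494)) = 18.606431
iter 1: u=1.489458  f(a)=+2.397e+00  f'(a)=-2.732e+00  a ← 18.606431 − (+2.397e+00/-2.732e+00) = 19.483874
iter 2: u=1.422381  f(a)=+1.800e-01  f'(a)=-2.336e+00  a ← 19.483874 − (+1.800e-01/-2.336e+00) = 19.560936
iter 3: u=1.416778  f(a)=+1.197e-03  f'(a)=-2.305e+00  a ← 19.560936 − (+1.197e-03/-2.305e+00) = 19.561455
iter 4: u=1.416740  f(a)=+5.371e-08  f'(a)=-2.305e+00  a ← 19.561455 − (+5.371e-08/-2.305e+00) = 19.561455
iter 5: u=1.416740  f(a)=+1.421e-14  f'(a)=-2.305e+00  a ← 19.561455 − (+1.421e-14/-2.305e+00) = 19.561455
converged: |Δa| < 1e-12 after 5 iterations
sag = a·(cosh(S/(2a)) − 1) = 19.561455·(cosh(1.416740) − 1) = 23.142761
T_max/T_min = cosh(S/(2a)) = 2.183080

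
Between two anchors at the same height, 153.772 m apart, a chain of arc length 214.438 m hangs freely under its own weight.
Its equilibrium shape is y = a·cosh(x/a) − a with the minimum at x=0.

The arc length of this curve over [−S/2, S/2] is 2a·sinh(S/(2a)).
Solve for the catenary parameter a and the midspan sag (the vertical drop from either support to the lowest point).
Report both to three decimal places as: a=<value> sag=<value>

a=52.697 sag=66.772

seed: a₀ = √(S³/(24(L−S))) = √(153.772³/(24·60.666)) = 49.973250
iter 1: u=1.538543  f(a)=+7.598e+00  f'(a)=-3.053e+00  a ← 49.973250 − (+7.598e+00/-3.053e+00) = 52.461738
iter 2: u=1.465563  f(a)=+6.044e-01  f'(a)=-2.585e+00  a ← 52.461738 − (+6.044e-01/-2.585e+00) = 52.695539
iter 3: u=1.459061  f(a)=+4.555e-03  f'(a)=-2.546e+00  a ← 52.695539 − (+4.555e-03/-2.546e+00) = 52.697328
iter 4: u=1.459011  f(a)=+2.631e-07  f'(a)=-2.546e+00  a ← 52.697328 − (+2.631e-07/-2.546e+00) = 52.697328
iter 5: u=1.459011  f(a)=+0.000e+00  f'(a)=-2.546e+00  a ← 52.697328 − (+0.000e+00/-2.546e+00) = 52.697328
converged: |Δa| < 1e-12 after 5 iterations
sag = a·(cosh(S/(2a)) − 1) = 52.697328·(cosh(1.459011) − 1) = 66.772008
T_max/T_min = cosh(S/(2a)) = 2.267085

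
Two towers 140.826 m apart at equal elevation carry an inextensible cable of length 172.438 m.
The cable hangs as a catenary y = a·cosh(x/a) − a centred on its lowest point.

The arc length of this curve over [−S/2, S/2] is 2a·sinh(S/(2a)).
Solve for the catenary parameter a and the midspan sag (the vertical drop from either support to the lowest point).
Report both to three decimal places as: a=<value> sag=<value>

a=62.618 sag=43.941

seed: a₀ = √(S³/(24(L−S))) = √(140.826³/(24·31.612)) = 60.672607
iter 1: u=1.160540  f(a)=+2.198e+00  f'(a)=-1.189e+00  a ← 60.672607 − (+2.198e+00/-1.189e+00) = 62.521051
iter 2: u=1.126229  f(a)=+1.045e-01  f'(a)=-1.079e+00  a ← 62.521051 − (+1.045e-01/-1.079e+00) = 62.617892
iter 3: u=1.124487  f(a)=+2.619e-04  f'(a)=-1.073e+00  a ← 62.617892 − (+2.619e-04/-1.073e+00) = 62.618136
iter 4: u=1.124483  f(a)=+1.656e-09  f'(a)=-1.073e+00  a ← 62.618136 − (+1.656e-09/-1.073e+00) = 62.618136
iter 5: u=1.124483  f(a)=+0.000e+00  f'(a)=-1.073e+00  a ← 62.618136 − (+0.000e+00/-1.073e+00) = 62.618136
converged: |Δa| < 1e-12 after 5 iterations
sag = a·(cosh(S/(2a)) − 1) = 62.618136·(cosh(1.124483) − 1) = 43.940519
T_max/T_min = cosh(S/(2a)) = 1.701722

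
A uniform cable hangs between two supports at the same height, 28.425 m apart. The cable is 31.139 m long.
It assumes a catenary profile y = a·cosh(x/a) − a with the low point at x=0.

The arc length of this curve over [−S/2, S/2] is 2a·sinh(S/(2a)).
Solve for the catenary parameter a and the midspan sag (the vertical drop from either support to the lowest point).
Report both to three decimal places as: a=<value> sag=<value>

seed: a₀ = √(S³/(24(L−S))) = √(28.425³/(24·2.714)) = 18.777604
iter 1: u=0.756886  f(a)=+7.881e-02  f'(a)=-3.060e-01  a ← 18.777604 − (+7.881e-02/-3.060e-01) = 19.035172
iter 2: u=0.746644  f(a)=+1.651e-03  f'(a)=-2.933e-01  a ← 19.035172 − (+1.651e-03/-2.933e-01) = 19.040800
iter 3: u=0.746423  f(a)=+7.587e-07  f'(a)=-2.930e-01  a ← 19.040800 − (+7.587e-07/-2.930e-01) = 19.040803
iter 4: u=0.746423  f(a)=+1.599e-13  f'(a)=-2.930e-01  a ← 19.040803 − (+1.599e-13/-2.930e-01) = 19.040803
converged: |Δa| < 1e-12 after 4 iterations
sag = a·(cosh(S/(2a)) − 1) = 19.040803·(cosh(0.746423) − 1) = 5.555162
T_max/T_min = cosh(S/(2a)) = 1.291750

a=19.041 sag=5.555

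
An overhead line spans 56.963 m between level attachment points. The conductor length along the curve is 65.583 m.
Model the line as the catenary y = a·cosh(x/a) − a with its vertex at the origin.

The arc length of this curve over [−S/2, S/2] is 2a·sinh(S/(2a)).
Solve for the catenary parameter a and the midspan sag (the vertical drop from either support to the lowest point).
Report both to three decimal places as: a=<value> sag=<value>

seed: a₀ = √(S³/(24(L−S))) = √(56.963³/(24·8.620)) = 29.890283
iter 1: u=0.952868  f(a)=+3.999e-01  f'(a)=-6.309e-01  a ← 29.890283 − (+3.999e-01/-6.309e-01) = 30.524163
iter 2: u=0.933080  f(a)=+1.307e-02  f'(a)=-5.902e-01  a ← 30.524163 − (+1.307e-02/-5.902e-01) = 30.546315
iter 3: u=0.932404  f(a)=+1.502e-05  f'(a)=-5.889e-01  a ← 30.546315 − (+1.502e-05/-5.889e-01) = 30.546341
iter 4: u=0.932403  f(a)=+1.987e-11  f'(a)=-5.889e-01  a ← 30.546341 − (+1.987e-11/-5.889e-01) = 30.546341
iter 5: u=0.932403  f(a)=+1.421e-14  f'(a)=-5.889e-01  a ← 30.546341 − (+1.421e-14/-5.889e-01) = 30.546341
converged: |Δa| < 1e-12 after 5 iterations
sag = a·(cosh(S/(2a)) − 1) = 30.546341·(cosh(0.932403) − 1) = 14.268405
T_max/T_min = cosh(S/(2a)) = 1.467107

a=30.546 sag=14.268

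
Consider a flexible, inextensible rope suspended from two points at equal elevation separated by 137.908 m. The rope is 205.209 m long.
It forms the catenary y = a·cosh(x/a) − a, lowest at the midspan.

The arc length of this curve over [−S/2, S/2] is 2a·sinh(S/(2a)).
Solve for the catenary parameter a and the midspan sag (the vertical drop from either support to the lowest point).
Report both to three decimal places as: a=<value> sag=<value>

seed: a₀ = √(S³/(24(L−S))) = √(137.908³/(24·67.301)) = 40.296545
iter 1: u=1.711164  f(a)=+1.057e+01  f'(a)=-4.426e+00  a ← 40.296545 − (+1.057e+01/-4.426e+00) = 42.684229
iter 2: u=1.615444  f(a)=+1.012e+00  f'(a)=-3.616e+00  a ← 42.684229 − (+1.012e+00/-3.616e+00) = 42.964173
iter 3: u=1.604919  f(a)=+1.146e-02  f'(a)=-3.534e+00  a ← 42.964173 − (+1.146e-02/-3.534e+00) = 42.967414
iter 4: u=1.604798  f(a)=+1.504e-06  f'(a)=-3.533e+00  a ← 42.967414 − (+1.504e-06/-3.533e+00) = 42.967414
iter 5: u=1.604798  f(a)=+2.842e-14  f'(a)=-3.533e+00  a ← 42.967414 − (+2.842e-14/-3.533e+00) = 42.967414
converged: |Δa| < 1e-12 after 5 iterations
sag = a·(cosh(S/(2a)) − 1) = 42.967414·(cosh(1.604798) − 1) = 68.270538
T_max/T_min = cosh(S/(2a)) = 2.588891

a=42.967 sag=68.271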